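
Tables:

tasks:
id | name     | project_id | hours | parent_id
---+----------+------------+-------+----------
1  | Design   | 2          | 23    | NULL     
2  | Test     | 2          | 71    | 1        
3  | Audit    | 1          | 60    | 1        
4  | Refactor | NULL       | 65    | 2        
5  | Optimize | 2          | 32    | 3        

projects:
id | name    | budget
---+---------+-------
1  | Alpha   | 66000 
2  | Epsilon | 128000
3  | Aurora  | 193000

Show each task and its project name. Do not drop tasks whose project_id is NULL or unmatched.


LEFT JOIN keeps every row from tasks (the left table); where project_id has no match in projects, the project columns become NULL. Walk through each task:
  - task 1 (Design): project_id=2 -> matches Epsilon
  - task 2 (Test): project_id=2 -> matches Epsilon
  - task 3 (Audit): project_id=1 -> matches Alpha
  - task 4 (Refactor): project_id=NULL, no match -> kept with NULL
  - task 5 (Optimize): project_id=2 -> matches Epsilon
All 5 rows appear; 1 has NULL project.

SQL:
SELECT a.name, b.name AS project
FROM tasks a
LEFT JOIN projects b ON a.project_id = b.id

Result:
name     | project
---------+--------
Design   | Epsilon
Test     | Epsilon
Audit    | Alpha  
Refactor | NULL   
Optimize | Epsilon


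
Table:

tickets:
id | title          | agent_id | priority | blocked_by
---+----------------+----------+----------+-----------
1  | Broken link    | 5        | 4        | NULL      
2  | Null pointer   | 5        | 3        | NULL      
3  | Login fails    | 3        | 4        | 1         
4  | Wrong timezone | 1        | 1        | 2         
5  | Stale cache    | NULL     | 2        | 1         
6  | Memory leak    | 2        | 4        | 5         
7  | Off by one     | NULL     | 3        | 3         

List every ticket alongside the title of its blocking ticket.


This is a self-join: tickets is joined to a second copy of itself, matching each row's blocked_by to another row's id. Use LEFT JOIN so rows with blocked_by=NULL are kept.
  - ticket 1 (Broken link): blocked_by=NULL -> NULL
  - ticket 2 (Null pointer): blocked_by=NULL -> NULL
  - ticket 3 (Login fails): blocked_by=1 -> Broken link
  - ticket 4 (Wrong timezone): blocked_by=2 -> Null pointer
  - ticket 5 (Stale cache): blocked_by=1 -> Broken link
  - ticket 6 (Memory leak): blocked_by=5 -> Stale cache
  - ticket 7 (Off by one): blocked_by=3 -> Login fails

SQL:
SELECT a.title AS item, b.title AS blocked_by
FROM tickets a
LEFT JOIN tickets b ON a.blocked_by = b.id

Result:
item           | blocked_by  
---------------+-------------
Broken link    | NULL        
Null pointer   | NULL        
Login fails    | Broken link 
Wrong timezone | Null pointer
Stale cache    | Broken link 
Memory leak    | Stale cache 
Off by one     | Login fails 


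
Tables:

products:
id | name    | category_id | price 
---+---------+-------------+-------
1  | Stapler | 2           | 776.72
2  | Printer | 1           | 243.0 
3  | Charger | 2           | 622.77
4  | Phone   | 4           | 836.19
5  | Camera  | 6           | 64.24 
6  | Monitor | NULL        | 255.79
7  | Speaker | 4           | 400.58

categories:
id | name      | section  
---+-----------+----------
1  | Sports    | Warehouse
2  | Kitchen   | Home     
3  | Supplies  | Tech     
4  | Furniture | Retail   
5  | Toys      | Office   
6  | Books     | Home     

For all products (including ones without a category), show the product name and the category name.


LEFT JOIN keeps every row from products (the left table); where category_id has no match in categories, the category columns become NULL. Walk through each product:
  - product 1 (Stapler): category_id=2 -> matches Kitchen
  - product 2 (Printer): category_id=1 -> matches Sports
  - product 3 (Charger): category_id=2 -> matches Kitchen
  - product 4 (Phone): category_id=4 -> matches Furniture
  - product 5 (Camera): category_id=6 -> matches Books
  - product 6 (Monitor): category_id=NULL, no match -> kept with NULL
  - product 7 (Speaker): category_id=4 -> matches Furniture
All 7 rows appear; 1 has NULL category.

SQL:
SELECT a.name, b.name AS category
FROM products a
LEFT JOIN categories b ON a.category_id = b.id

Result:
name    | category 
--------+----------
Stapler | Kitchen  
Printer | Sports   
Charger | Kitchen  
Phone   | Furniture
Camera  | Books    
Monitor | NULL     
Speaker | Furniture


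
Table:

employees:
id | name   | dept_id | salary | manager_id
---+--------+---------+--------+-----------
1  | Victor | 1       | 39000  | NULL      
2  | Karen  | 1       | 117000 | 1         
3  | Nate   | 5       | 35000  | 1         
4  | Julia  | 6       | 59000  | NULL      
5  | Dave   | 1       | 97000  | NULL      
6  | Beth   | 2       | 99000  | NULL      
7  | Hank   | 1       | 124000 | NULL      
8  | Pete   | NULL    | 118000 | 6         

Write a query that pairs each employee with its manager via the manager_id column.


This is a self-join: employees is joined to a second copy of itself, matching each row's manager_id to another row's id. Use LEFT JOIN so rows with manager_id=NULL are kept.
  - employee 1 (Victor): manager_id=NULL -> NULL
  - employee 2 (Karen): manager_id=1 -> Victor
  - employee 3 (Nate): manager_id=1 -> Victor
  - employee 4 (Julia): manager_id=NULL -> NULL
  - employee 5 (Dave): manager_id=NULL -> NULL
  - employee 6 (Beth): manager_id=NULL -> NULL
  - employee 7 (Hank): manager_id=NULL -> NULL
  - employee 8 (Pete): manager_id=6 -> Beth

SQL:
SELECT a.name AS item, b.name AS manager
FROM employees a
LEFT JOIN employees b ON a.manager_id = b.id

Result:
item   | manager
-------+--------
Victor | NULL   
Karen  | Victor 
Nate   | Victor 
Julia  | NULL   
Dave   | NULL   
Beth   | NULL   
Hank   | NULL   
Pete   | Beth   


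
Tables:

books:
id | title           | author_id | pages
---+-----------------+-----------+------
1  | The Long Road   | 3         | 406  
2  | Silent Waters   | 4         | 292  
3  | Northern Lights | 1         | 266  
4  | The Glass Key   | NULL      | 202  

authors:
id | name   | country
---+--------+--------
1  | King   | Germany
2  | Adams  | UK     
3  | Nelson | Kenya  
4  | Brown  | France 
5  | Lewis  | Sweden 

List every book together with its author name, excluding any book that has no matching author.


INNER JOIN keeps only books rows whose author_id matches an id in authors. Walk through each book:
  - book 1 (The Long Road): author_id=3 -> matches Nelson
  - book 2 (Silent Waters): author_id=4 -> matches Brown
  - book 3 (Northern Lights): author_id=1 -> matches King
  - book 4 (The Glass Key): author_id=NULL, no match -> dropped
So 1 of 4 rows is dropped.

SQL:
SELECT a.title, b.name AS author
FROM books a
INNER JOIN authors b ON a.author_id = b.id

Result:
title           | author
----------------+-------
The Long Road   | Nelson
Silent Waters   | Brown 
Northern Lights | King  


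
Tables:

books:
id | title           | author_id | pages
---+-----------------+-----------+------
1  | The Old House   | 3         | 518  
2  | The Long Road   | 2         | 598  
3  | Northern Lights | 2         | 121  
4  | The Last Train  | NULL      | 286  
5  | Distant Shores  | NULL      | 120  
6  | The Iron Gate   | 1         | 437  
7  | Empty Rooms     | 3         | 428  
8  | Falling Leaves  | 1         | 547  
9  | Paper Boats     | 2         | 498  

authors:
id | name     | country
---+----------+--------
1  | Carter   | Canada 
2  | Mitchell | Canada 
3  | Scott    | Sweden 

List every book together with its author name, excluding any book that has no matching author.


INNER JOIN keeps only books rows whose author_id matches an id in authors. Walk through each book:
  - book 1 (The Old House): author_id=3 -> matches Scott
  - book 2 (The Long Road): author_id=2 -> matches Mitchell
  - book 3 (Northern Lights): author_id=2 -> matches Mitchell
  - book 4 (The Last Train): author_id=NULL, no match -> dropped
  - book 5 (Distant Shores): author_id=NULL, no match -> dropped
  - book 6 (The Iron Gate): author_id=1 -> matches Carter
  - book 7 (Empty Rooms): author_id=3 -> matches Scott
  - book 8 (Falling Leaves): author_id=1 -> matches Carter
  - book 9 (Paper Boats): author_id=2 -> matches Mitchell
So 2 of 9 rows are dropped.

SQL:
SELECT a.title, b.name AS author
FROM books a
INNER JOIN authors b ON a.author_id = b.id

Result:
title           | author  
----------------+---------
The Old House   | Scott   
The Long Road   | Mitchell
Northern Lights | Mitchell
The Iron Gate   | Carter  
Empty Rooms     | Scott   
Falling Leaves  | Carter  
Paper Boats     | Mitchell


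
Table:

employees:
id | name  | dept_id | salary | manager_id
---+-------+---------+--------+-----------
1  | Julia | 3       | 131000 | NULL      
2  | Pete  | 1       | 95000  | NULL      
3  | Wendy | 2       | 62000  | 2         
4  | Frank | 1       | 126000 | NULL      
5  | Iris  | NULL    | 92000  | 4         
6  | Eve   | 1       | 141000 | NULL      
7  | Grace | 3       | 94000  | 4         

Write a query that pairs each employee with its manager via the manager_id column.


This is a self-join: employees is joined to a second copy of itself, matching each row's manager_id to another row's id. Use LEFT JOIN so rows with manager_id=NULL are kept.
  - employee 1 (Julia): manager_id=NULL -> NULL
  - employee 2 (Pete): manager_id=NULL -> NULL
  - employee 3 (Wendy): manager_id=2 -> Pete
  - employee 4 (Frank): manager_id=NULL -> NULL
  - employee 5 (Iris): manager_id=4 -> Frank
  - employee 6 (Eve): manager_id=NULL -> NULL
  - employee 7 (Grace): manager_id=4 -> Frank

SQL:
SELECT a.name AS item, b.name AS manager
FROM employees a
LEFT JOIN employees b ON a.manager_id = b.id

Result:
item  | manager
------+--------
Julia | NULL   
Pete  | NULL   
Wendy | Pete   
Frank | NULL   
Iris  | Frank  
Eve   | NULL   
Grace | Frank  


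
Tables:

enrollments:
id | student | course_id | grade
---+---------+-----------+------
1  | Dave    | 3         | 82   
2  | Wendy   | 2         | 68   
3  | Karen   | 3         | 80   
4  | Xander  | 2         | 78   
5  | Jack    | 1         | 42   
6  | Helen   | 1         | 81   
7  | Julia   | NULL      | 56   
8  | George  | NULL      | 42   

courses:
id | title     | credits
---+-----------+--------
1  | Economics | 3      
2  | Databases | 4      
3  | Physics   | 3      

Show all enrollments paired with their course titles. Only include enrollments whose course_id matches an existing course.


INNER JOIN keeps only enrollments rows whose course_id matches an id in courses. Walk through each enrollment:
  - enrollment 1 (Dave): course_id=3 -> matches Physics
  - enrollment 2 (Wendy): course_id=2 -> matches Databases
  - enrollment 3 (Karen): course_id=3 -> matches Physics
  - enrollment 4 (Xander): course_id=2 -> matches Databases
  - enrollment 5 (Jack): course_id=1 -> matches Economics
  - enrollment 6 (Helen): course_id=1 -> matches Economics
  - enrollment 7 (Julia): course_id=NULL, no match -> dropped
  - enrollment 8 (George): course_id=NULL, no match -> dropped
So 2 of 8 rows are dropped.

SQL:
SELECT a.student, b.title AS course
FROM enrollments a
INNER JOIN courses b ON a.course_id = b.id

Result:
student | course   
--------+----------
Dave    | Physics  
Wendy   | Databases
Karen   | Physics  
Xander  | Databases
Jack    | Economics
Helen   | Economics


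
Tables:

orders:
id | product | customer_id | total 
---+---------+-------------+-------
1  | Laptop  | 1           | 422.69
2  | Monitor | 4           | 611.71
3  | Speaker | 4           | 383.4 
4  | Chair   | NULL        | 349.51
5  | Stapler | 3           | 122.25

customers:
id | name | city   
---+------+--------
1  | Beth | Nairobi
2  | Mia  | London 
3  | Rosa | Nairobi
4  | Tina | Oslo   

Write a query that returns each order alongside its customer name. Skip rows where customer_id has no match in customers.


INNER JOIN keeps only orders rows whose customer_id matches an id in customers. Walk through each order:
  - order 1 (Laptop): customer_id=1 -> matches Beth
  - order 2 (Monitor): customer_id=4 -> matches Tina
  - order 3 (Speaker): customer_id=4 -> matches Tina
  - order 4 (Chair): customer_id=NULL, no match -> dropped
  - order 5 (Stapler): customer_id=3 -> matches Rosa
So 1 of 5 rows is dropped.

SQL:
SELECT a.product, b.name AS customer
FROM orders a
INNER JOIN customers b ON a.customer_id = b.id

Result:
product | customer
--------+---------
Laptop  | Beth    
Monitor | Tina    
Speaker | Tina    
Stapler | Rosa    


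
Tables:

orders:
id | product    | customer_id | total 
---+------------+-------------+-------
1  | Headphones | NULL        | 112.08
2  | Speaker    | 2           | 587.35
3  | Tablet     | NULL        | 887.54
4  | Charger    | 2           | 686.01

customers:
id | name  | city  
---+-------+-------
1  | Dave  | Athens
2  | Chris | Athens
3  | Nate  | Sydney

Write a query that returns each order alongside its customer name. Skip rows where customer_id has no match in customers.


INNER JOIN keeps only orders rows whose customer_id matches an id in customers. Walk through each order:
  - order 1 (Headphones): customer_id=NULL, no match -> dropped
  - order 2 (Speaker): customer_id=2 -> matches Chris
  - order 3 (Tablet): customer_id=NULL, no match -> dropped
  - order 4 (Charger): customer_id=2 -> matches Chris
So 2 of 4 rows are dropped.

SQL:
SELECT a.product, b.name AS customer
FROM orders a
INNER JOIN customers b ON a.customer_id = b.id

Result:
product | customer
--------+---------
Speaker | Chris   
Charger | Chris   


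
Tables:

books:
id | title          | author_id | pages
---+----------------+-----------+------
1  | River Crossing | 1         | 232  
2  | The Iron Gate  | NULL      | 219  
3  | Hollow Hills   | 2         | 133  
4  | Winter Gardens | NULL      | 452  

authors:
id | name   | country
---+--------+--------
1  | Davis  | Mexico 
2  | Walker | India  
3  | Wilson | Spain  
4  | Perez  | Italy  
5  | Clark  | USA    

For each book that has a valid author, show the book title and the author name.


INNER JOIN keeps only books rows whose author_id matches an id in authors. Walk through each book:
  - book 1 (River Crossing): author_id=1 -> matches Davis
  - book 2 (The Iron Gate): author_id=NULL, no match -> dropped
  - book 3 (Hollow Hills): author_id=2 -> matches Walker
  - book 4 (Winter Gardens): author_id=NULL, no match -> dropped
So 2 of 4 rows are dropped.

SQL:
SELECT a.title, b.name AS author
FROM books a
INNER JOIN authors b ON a.author_id = b.id

Result:
title          | author
---------------+-------
River Crossing | Davis 
Hollow Hills   | Walker


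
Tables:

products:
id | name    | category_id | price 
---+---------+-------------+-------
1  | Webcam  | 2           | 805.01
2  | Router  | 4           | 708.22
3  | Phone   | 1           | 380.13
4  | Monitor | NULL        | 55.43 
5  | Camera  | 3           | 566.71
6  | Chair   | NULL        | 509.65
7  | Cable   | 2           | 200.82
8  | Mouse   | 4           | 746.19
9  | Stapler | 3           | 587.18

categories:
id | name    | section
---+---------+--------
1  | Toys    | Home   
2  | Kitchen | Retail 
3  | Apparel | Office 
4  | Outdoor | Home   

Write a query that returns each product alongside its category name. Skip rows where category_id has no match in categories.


INNER JOIN keeps only products rows whose category_id matches an id in categories. Walk through each product:
  - product 1 (Webcam): category_id=2 -> matches Kitchen
  - product 2 (Router): category_id=4 -> matches Outdoor
  - product 3 (Phone): category_id=1 -> matches Toys
  - product 4 (Monitor): category_id=NULL, no match -> dropped
  - product 5 (Camera): category_id=3 -> matches Apparel
  - product 6 (Chair): category_id=NULL, no match -> dropped
  - product 7 (Cable): category_id=2 -> matches Kitchen
  - product 8 (Mouse): category_id=4 -> matches Outdoor
  - product 9 (Stapler): category_id=3 -> matches Apparel
So 2 of 9 rows are dropped.

SQL:
SELECT a.name, b.name AS category
FROM products a
INNER JOIN categories b ON a.category_id = b.id

Result:
name    | category
--------+---------
Webcam  | Kitchen 
Router  | Outdoor 
Phone   | Toys    
Camera  | Apparel 
Cable   | Kitchen 
Mouse   | Outdoor 
Stapler | Apparel 


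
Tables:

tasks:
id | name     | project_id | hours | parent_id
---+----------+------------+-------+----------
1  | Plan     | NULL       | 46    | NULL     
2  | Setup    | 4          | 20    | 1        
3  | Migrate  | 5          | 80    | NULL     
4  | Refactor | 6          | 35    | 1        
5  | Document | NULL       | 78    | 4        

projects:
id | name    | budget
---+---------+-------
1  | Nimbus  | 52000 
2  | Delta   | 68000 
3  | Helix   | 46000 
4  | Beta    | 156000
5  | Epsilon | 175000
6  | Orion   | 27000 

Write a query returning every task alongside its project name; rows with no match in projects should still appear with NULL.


LEFT JOIN keeps every row from tasks (the left table); where project_id has no match in projects, the project columns become NULL. Walk through each task:
  - task 1 (Plan): project_id=NULL, no match -> kept with NULL
  - task 2 (Setup): project_id=4 -> matches Beta
  - task 3 (Migrate): project_id=5 -> matches Epsilon
  - task 4 (Refactor): project_id=6 -> matches Orion
  - task 5 (Document): project_id=NULL, no match -> kept with NULL
All 5 rows appear; 2 have NULL project.

SQL:
SELECT a.name, b.name AS project
FROM tasks a
LEFT JOIN projects b ON a.project_id = b.id

Result:
name     | project
---------+--------
Plan     | NULL   
Setup    | Beta   
Migrate  | Epsilon
Refactor | Orion  
Document | NULL   


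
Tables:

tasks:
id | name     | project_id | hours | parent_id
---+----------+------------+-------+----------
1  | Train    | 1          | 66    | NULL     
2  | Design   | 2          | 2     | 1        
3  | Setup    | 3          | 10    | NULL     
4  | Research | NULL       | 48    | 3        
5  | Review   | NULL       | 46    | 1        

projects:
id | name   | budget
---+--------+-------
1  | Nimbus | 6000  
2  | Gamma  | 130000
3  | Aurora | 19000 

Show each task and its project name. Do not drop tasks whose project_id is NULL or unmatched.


LEFT JOIN keeps every row from tasks (the left table); where project_id has no match in projects, the project columns become NULL. Walk through each task:
  - task 1 (Train): project_id=1 -> matches Nimbus
  - task 2 (Design): project_id=2 -> matches Gamma
  - task 3 (Setup): project_id=3 -> matches Aurora
  - task 4 (Research): project_id=NULL, no match -> kept with NULL
  - task 5 (Review): project_id=NULL, no match -> kept with NULL
All 5 rows appear; 2 have NULL project.

SQL:
SELECT a.name, b.name AS project
FROM tasks a
LEFT JOIN projects b ON a.project_id = b.id

Result:
name     | project
---------+--------
Train    | Nimbus 
Design   | Gamma  
Setup    | Aurora 
Research | NULL   
Review   | NULL   


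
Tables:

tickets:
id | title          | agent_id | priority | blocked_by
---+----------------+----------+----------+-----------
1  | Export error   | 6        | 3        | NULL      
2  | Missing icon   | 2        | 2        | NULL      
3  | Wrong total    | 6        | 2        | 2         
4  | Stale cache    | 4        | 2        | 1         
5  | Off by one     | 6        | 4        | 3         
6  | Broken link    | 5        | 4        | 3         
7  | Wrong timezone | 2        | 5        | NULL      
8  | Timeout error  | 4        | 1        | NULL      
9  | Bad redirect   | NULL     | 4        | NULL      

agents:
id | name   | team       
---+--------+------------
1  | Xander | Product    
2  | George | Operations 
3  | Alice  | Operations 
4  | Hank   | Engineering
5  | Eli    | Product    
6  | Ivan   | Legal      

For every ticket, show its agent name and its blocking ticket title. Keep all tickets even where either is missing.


Two LEFT JOINs from the same base table tickets: one to agents via agent_id, one to tickets itself via blocked_by. Both are LEFT so every ticket is preserved.
Match against agents:
  - ticket 1 (Export error): agent_id=6 -> matches Ivan
  - ticket 2 (Missing icon): agent_id=2 -> matches George
  - ticket 3 (Wrong total): agent_id=6 -> matches Ivan
  - ticket 4 (Stale cache): agent_id=4 -> matches Hank
  - ticket 5 (Off by one): agent_id=6 -> matches Ivan
  - ticket 6 (Broken link): agent_id=5 -> matches Eli
  - ticket 7 (Wrong timezone): agent_id=2 -> matches George
  - ticket 8 (Timeout error): agent_id=4 -> matches Hank
  - ticket 9 (Bad redirect): agent_id=NULL, no match -> kept with NULL
Match against tickets (self):
  - ticket 1 (Export error): blocked_by=NULL -> NULL
  - ticket 2 (Missing icon): blocked_by=NULL -> NULL
  - ticket 3 (Wrong total): blocked_by=2 -> Missing icon
  - ticket 4 (Stale cache): blocked_by=1 -> Export error
  - ticket 5 (Off by one): blocked_by=3 -> Wrong total
  - ticket 6 (Broken link): blocked_by=3 -> Wrong total
  - ticket 7 (Wrong timezone): blocked_by=NULL -> NULL
  - ticket 8 (Timeout error): blocked_by=NULL -> NULL
  - ticket 9 (Bad redirect): blocked_by=NULL -> NULL

SQL:
SELECT a.title, b.name AS agent, c.title AS blocked_by
FROM tickets a
LEFT JOIN agents b ON a.agent_id = b.id
LEFT JOIN tickets c ON a.blocked_by = c.id

Result:
title          | agent  | blocked_by  
---------------+--------+-------------
Export error   | Ivan   | NULL        
Missing icon   | George | NULL        
Wrong total    | Ivan   | Missing icon
Stale cache    | Hank   | Export error
Off by one     | Ivan   | Wrong total 
Broken link    | Eli    | Wrong total 
Wrong timezone | George | NULL        
Timeout error  | Hank   | NULL        
Bad redirect   | NULL   | NULL        


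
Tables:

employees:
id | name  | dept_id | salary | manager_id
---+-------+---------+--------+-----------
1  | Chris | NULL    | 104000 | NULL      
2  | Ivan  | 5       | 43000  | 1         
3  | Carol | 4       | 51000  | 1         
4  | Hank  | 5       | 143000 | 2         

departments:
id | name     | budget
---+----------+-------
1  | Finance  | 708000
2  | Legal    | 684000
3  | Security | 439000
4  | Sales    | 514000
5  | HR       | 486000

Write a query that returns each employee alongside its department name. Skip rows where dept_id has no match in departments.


INNER JOIN keeps only employees rows whose dept_id matches an id in departments. Walk through each employee:
  - employee 1 (Chris): dept_id=NULL, no match -> dropped
  - employee 2 (Ivan): dept_id=5 -> matches HR
  - employee 3 (Carol): dept_id=4 -> matches Sales
  - employee 4 (Hank): dept_id=5 -> matches HR
So 1 of 4 rows is dropped.

SQL:
SELECT a.name, b.name AS department
FROM employees a
INNER JOIN departments b ON a.dept_id = b.id

Result:
name  | department
------+-----------
Ivan  | HR        
Carol | Sales     
Hank  | HR        


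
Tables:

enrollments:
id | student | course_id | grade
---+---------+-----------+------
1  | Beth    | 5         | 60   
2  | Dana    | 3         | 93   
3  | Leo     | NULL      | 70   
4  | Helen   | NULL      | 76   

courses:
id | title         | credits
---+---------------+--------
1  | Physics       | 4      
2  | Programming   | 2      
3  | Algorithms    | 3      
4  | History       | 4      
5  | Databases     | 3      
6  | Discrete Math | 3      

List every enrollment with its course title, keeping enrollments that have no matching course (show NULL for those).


LEFT JOIN keeps every row from enrollments (the left table); where course_id has no match in courses, the course columns become NULL. Walk through each enrollment:
  - enrollment 1 (Beth): course_id=5 -> matches Databases
  - enrollment 2 (Dana): course_id=3 -> matches Algorithms
  - enrollment 3 (Leo): course_id=NULL, no match -> kept with NULL
  - enrollment 4 (Helen): course_id=NULL, no match -> kept with NULL
All 4 rows appear; 2 have NULL course.

SQL:
SELECT a.student, b.title AS course
FROM enrollments a
LEFT JOIN courses b ON a.course_id = b.id

Result:
student | course    
--------+-----------
Beth    | Databases 
Dana    | Algorithms
Leo     | NULL      
Helen   | NULL      


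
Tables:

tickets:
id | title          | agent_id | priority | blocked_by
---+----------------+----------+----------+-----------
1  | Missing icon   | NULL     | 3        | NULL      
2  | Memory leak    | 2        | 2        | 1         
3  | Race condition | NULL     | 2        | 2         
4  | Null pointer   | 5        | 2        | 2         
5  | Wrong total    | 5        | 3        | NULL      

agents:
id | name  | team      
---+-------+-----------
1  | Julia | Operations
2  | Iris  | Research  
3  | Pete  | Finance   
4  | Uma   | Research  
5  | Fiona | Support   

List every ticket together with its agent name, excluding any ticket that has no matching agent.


INNER JOIN keeps only tickets rows whose agent_id matches an id in agents. Walk through each ticket:
  - ticket 1 (Missing icon): agent_id=NULL, no match -> dropped
  - ticket 2 (Memory leak): agent_id=2 -> matches Iris
  - ticket 3 (Race condition): agent_id=NULL, no match -> dropped
  - ticket 4 (Null pointer): agent_id=5 -> matches Fiona
  - ticket 5 (Wrong total): agent_id=5 -> matches Fiona
So 2 of 5 rows are dropped.

SQL:
SELECT a.title, b.name AS agent
FROM tickets a
INNER JOIN agents b ON a.agent_id = b.id

Result:
title        | agent
-------------+------
Memory leak  | Iris 
Null pointer | Fiona
Wrong total  | Fiona


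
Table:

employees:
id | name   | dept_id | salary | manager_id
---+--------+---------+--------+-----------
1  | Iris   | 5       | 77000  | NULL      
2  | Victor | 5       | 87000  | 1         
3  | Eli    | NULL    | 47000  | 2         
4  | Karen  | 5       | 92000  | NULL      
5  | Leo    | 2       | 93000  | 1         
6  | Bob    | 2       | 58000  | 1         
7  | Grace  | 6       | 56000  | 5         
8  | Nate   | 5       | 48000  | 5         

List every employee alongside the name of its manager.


This is a self-join: employees is joined to a second copy of itself, matching each row's manager_id to another row's id. Use LEFT JOIN so rows with manager_id=NULL are kept.
  - employee 1 (Iris): manager_id=NULL -> NULL
  - employee 2 (Victor): manager_id=1 -> Iris
  - employee 3 (Eli): manager_id=2 -> Victor
  - employee 4 (Karen): manager_id=NULL -> NULL
  - employee 5 (Leo): manager_id=1 -> Iris
  - employee 6 (Bob): manager_id=1 -> Iris
  - employee 7 (Grace): manager_id=5 -> Leo
  - employee 8 (Nate): manager_id=5 -> Leo

SQL:
SELECT a.name AS item, b.name AS manager
FROM employees a
LEFT JOIN employees b ON a.manager_id = b.id

Result:
item   | manager
-------+--------
Iris   | NULL   
Victor | Iris   
Eli    | Victor 
Karen  | NULL   
Leo    | Iris   
Bob    | Iris   
Grace  | Leo    
Nate   | Leo    


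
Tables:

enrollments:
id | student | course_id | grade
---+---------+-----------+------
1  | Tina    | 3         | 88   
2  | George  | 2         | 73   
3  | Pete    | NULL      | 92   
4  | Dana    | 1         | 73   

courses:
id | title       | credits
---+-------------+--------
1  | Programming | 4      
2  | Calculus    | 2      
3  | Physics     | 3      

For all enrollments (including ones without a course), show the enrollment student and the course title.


LEFT JOIN keeps every row from enrollments (the left table); where course_id has no match in courses, the course columns become NULL. Walk through each enrollment:
  - enrollment 1 (Tina): course_id=3 -> matches Physics
  - enrollment 2 (George): course_id=2 -> matches Calculus
  - enrollment 3 (Pete): course_id=NULL, no match -> kept with NULL
  - enrollment 4 (Dana): course_id=1 -> matches Programming
All 4 rows appear; 1 has NULL course.

SQL:
SELECT a.student, b.title AS course
FROM enrollments a
LEFT JOIN courses b ON a.course_id = b.id

Result:
student | course     
--------+------------
Tina    | Physics    
George  | Calculus   
Pete    | NULL       
Dana    | Programming


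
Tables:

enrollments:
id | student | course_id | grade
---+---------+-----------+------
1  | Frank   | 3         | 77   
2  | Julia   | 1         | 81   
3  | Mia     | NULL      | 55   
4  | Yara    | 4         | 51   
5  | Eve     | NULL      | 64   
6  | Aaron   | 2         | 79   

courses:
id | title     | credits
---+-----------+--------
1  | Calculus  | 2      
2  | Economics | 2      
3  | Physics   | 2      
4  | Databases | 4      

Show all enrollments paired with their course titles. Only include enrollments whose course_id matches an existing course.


INNER JOIN keeps only enrollments rows whose course_id matches an id in courses. Walk through each enrollment:
  - enrollment 1 (Frank): course_id=3 -> matches Physics
  - enrollment 2 (Julia): course_id=1 -> matches Calculus
  - enrollment 3 (Mia): course_id=NULL, no match -> dropped
  - enrollment 4 (Yara): course_id=4 -> matches Databases
  - enrollment 5 (Eve): course_id=NULL, no match -> dropped
  - enrollment 6 (Aaron): course_id=2 -> matches Economics
So 2 of 6 rows are dropped.

SQL:
SELECT a.student, b.title AS course
FROM enrollments a
INNER JOIN courses b ON a.course_id = b.id

Result:
student | course   
--------+----------
Frank   | Physics  
Julia   | Calculus 
Yara    | Databases
Aaron   | Economics


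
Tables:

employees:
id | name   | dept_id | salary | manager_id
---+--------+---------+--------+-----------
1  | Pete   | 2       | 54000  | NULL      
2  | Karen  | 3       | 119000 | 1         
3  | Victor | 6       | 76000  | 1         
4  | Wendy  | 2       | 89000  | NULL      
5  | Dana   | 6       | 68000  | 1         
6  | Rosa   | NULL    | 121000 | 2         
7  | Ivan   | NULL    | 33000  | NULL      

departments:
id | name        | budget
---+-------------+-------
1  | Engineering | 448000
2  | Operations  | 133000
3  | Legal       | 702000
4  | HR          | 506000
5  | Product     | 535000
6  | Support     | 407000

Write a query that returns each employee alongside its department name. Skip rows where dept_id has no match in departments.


INNER JOIN keeps only employees rows whose dept_id matches an id in departments. Walk through each employee:
  - employee 1 (Pete): dept_id=2 -> matches Operations
  - employee 2 (Karen): dept_id=3 -> matches Legal
  - employee 3 (Victor): dept_id=6 -> matches Support
  - employee 4 (Wendy): dept_id=2 -> matches Operations
  - employee 5 (Dana): dept_id=6 -> matches Support
  - employee 6 (Rosa): dept_id=NULL, no match -> dropped
  - employee 7 (Ivan): dept_id=NULL, no match -> dropped
So 2 of 7 rows are dropped.

SQL:
SELECT a.name, b.name AS department
FROM employees a
INNER JOIN departments b ON a.dept_id = b.id

Result:
name   | department
-------+-----------
Pete   | Operations
Karen  | Legal     
Victor | Support   
Wendy  | Operations
Dana   | Support   


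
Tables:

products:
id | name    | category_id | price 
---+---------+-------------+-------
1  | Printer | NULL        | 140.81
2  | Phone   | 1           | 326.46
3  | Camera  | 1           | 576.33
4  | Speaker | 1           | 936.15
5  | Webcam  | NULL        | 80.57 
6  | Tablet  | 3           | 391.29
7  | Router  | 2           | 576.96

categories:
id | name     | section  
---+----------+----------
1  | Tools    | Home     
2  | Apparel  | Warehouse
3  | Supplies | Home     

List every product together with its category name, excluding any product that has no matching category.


INNER JOIN keeps only products rows whose category_id matches an id in categories. Walk through each product:
  - product 1 (Printer): category_id=NULL, no match -> dropped
  - product 2 (Phone): category_id=1 -> matches Tools
  - product 3 (Camera): category_id=1 -> matches Tools
  - product 4 (Speaker): category_id=1 -> matches Tools
  - product 5 (Webcam): category_id=NULL, no match -> dropped
  - product 6 (Tablet): category_id=3 -> matches Supplies
  - product 7 (Router): category_id=2 -> matches Apparel
So 2 of 7 rows are dropped.

SQL:
SELECT a.name, b.name AS category
FROM products a
INNER JOIN categories b ON a.category_id = b.id

Result:
name    | category
--------+---------
Phone   | Tools   
Camera  | Tools   
Speaker | Tools   
Tablet  | Supplies
Router  | Apparel 


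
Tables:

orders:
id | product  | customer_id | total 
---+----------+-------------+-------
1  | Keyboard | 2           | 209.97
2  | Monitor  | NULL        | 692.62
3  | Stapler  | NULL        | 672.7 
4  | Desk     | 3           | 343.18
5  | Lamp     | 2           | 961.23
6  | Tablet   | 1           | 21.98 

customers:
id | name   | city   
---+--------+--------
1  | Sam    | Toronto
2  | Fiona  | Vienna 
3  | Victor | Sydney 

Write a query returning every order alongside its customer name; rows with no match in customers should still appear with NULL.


LEFT JOIN keeps every row from orders (the left table); where customer_id has no match in customers, the customer columns become NULL. Walk through each order:
  - order 1 (Keyboard): customer_id=2 -> matches Fiona
  - order 2 (Monitor): customer_id=NULL, no match -> kept with NULL
  - order 3 (Stapler): customer_id=NULL, no match -> kept with NULL
  - order 4 (Desk): customer_id=3 -> matches Victor
  - order 5 (Lamp): customer_id=2 -> matches Fiona
  - order 6 (Tablet): customer_id=1 -> matches Sam
All 6 rows appear; 2 have NULL customer.

SQL:
SELECT a.product, b.name AS customer
FROM orders a
LEFT JOIN customers b ON a.customer_id = b.id

Result:
product  | customer
---------+---------
Keyboard | Fiona   
Monitor  | NULL    
Stapler  | NULL    
Desk     | Victor  
Lamp     | Fiona   
Tablet   | Sam     


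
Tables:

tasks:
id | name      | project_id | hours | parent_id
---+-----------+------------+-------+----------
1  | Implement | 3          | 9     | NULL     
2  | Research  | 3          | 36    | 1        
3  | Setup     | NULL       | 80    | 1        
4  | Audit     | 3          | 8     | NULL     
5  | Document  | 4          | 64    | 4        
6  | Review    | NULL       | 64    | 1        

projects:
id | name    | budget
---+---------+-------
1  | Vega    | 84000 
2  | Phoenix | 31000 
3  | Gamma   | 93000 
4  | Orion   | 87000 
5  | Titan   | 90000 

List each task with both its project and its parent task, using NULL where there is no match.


Two LEFT JOINs from the same base table tasks: one to projects via project_id, one to tasks itself via parent_id. Both are LEFT so every task is preserved.
Match against projects:
  - task 1 (Implement): project_id=3 -> matches Gamma
  - task 2 (Research): project_id=3 -> matches Gamma
  - task 3 (Setup): project_id=NULL, no match -> kept with NULL
  - task 4 (Audit): project_id=3 -> matches Gamma
  - task 5 (Document): project_id=4 -> matches Orion
  - task 6 (Review): project_id=NULL, no match -> kept with NULL
Match against tasks (self):
  - task 1 (Implement): parent_id=NULL -> NULL
  - task 2 (Research): parent_id=1 -> Implement
  - task 3 (Setup): parent_id=1 -> Implement
  - task 4 (Audit): parent_id=NULL -> NULL
  - task 5 (Document): parent_id=4 -> Audit
  - task 6 (Review): parent_id=1 -> Implement

SQL:
SELECT a.name, b.name AS project, c.name AS parent
FROM tasks a
LEFT JOIN projects b ON a.project_id = b.id
LEFT JOIN tasks c ON a.parent_id = c.id

Result:
name      | project | parent   
----------+---------+----------
Implement | Gamma   | NULL     
Research  | Gamma   | Implement
Setup     | NULL    | Implement
Audit     | Gamma   | NULL     
Document  | Orion   | Audit    
Review    | NULL    | Implement


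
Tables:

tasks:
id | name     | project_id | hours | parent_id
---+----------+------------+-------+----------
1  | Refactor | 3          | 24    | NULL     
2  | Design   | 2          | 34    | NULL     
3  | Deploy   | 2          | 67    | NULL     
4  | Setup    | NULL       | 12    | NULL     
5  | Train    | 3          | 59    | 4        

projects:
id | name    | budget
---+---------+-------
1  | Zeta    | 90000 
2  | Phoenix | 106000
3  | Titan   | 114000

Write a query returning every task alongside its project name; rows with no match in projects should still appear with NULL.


LEFT JOIN keeps every row from tasks (the left table); where project_id has no match in projects, the project columns become NULL. Walk through each task:
  - task 1 (Refactor): project_id=3 -> matches Titan
  - task 2 (Design): project_id=2 -> matches Phoenix
  - task 3 (Deploy): project_id=2 -> matches Phoenix
  - task 4 (Setup): project_id=NULL, no match -> kept with NULL
  - task 5 (Train): project_id=3 -> matches Titan
All 5 rows appear; 1 has NULL project.

SQL:
SELECT a.name, b.name AS project
FROM tasks a
LEFT JOIN projects b ON a.project_id = b.id

Result:
name     | project
---------+--------
Refactor | Titan  
Design   | Phoenix
Deploy   | Phoenix
Setup    | NULL   
Train    | Titan  


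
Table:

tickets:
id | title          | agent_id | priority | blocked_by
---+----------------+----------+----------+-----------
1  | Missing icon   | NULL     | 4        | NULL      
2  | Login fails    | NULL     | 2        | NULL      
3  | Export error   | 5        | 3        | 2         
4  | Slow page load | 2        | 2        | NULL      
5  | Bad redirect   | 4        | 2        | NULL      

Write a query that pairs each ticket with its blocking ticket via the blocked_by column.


This is a self-join: tickets is joined to a second copy of itself, matching each row's blocked_by to another row's id. Use LEFT JOIN so rows with blocked_by=NULL are kept.
  - ticket 1 (Missing icon): blocked_by=NULL -> NULL
  - ticket 2 (Login fails): blocked_by=NULL -> NULL
  - ticket 3 (Export error): blocked_by=2 -> Login fails
  - ticket 4 (Slow page load): blocked_by=NULL -> NULL
  - ticket 5 (Bad redirect): blocked_by=NULL -> NULL

SQL:
SELECT a.title AS item, b.title AS blocked_by
FROM tickets a
LEFT JOIN tickets b ON a.blocked_by = b.id

Result:
item           | blocked_by 
---------------+------------
Missing icon   | NULL       
Login fails    | NULL       
Export error   | Login fails
Slow page load | NULL       
Bad redirect   | NULL       


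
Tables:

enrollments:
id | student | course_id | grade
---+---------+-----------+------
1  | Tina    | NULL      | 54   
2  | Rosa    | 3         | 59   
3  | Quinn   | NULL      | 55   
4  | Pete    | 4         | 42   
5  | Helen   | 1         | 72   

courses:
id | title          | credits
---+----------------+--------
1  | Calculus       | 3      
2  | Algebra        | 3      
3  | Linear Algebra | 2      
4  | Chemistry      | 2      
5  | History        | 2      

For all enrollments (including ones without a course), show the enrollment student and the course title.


LEFT JOIN keeps every row from enrollments (the left table); where course_id has no match in courses, the course columns become NULL. Walk through each enrollment:
  - enrollment 1 (Tina): course_id=NULL, no match -> kept with NULL
  - enrollment 2 (Rosa): course_id=3 -> matches Linear Algebra
  - enrollment 3 (Quinn): course_id=NULL, no match -> kept with NULL
  - enrollment 4 (Pete): course_id=4 -> matches Chemistry
  - enrollment 5 (Helen): course_id=1 -> matches Calculus
All 5 rows appear; 2 have NULL course.

SQL:
SELECT a.student, b.title AS course
FROM enrollments a
LEFT JOIN courses b ON a.course_id = b.id

Result:
student | course        
--------+---------------
Tina    | NULL          
Rosa    | Linear Algebra
Quinn   | NULL          
Pete    | Chemistry     
Helen   | Calculus      


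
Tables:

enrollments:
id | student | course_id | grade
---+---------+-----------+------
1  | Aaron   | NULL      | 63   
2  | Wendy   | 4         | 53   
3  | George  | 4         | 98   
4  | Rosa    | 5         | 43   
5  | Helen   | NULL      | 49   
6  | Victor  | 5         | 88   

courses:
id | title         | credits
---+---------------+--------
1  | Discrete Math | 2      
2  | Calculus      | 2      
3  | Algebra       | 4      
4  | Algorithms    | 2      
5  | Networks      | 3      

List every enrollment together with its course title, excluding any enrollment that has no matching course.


INNER JOIN keeps only enrollments rows whose course_id matches an id in courses. Walk through each enrollment:
  - enrollment 1 (Aaron): course_id=NULL, no match -> dropped
  - enrollment 2 (Wendy): course_id=4 -> matches Algorithms
  - enrollment 3 (George): course_id=4 -> matches Algorithms
  - enrollment 4 (Rosa): course_id=5 -> matches Networks
  - enrollment 5 (Helen): course_id=NULL, no match -> dropped
  - enrollment 6 (Victor): course_id=5 -> matches Networks
So 2 of 6 rows are dropped.

SQL:
SELECT a.student, b.title AS course
FROM enrollments a
INNER JOIN courses b ON a.course_id = b.id

Result:
student | course    
--------+-----------
Wendy   | Algorithms
George  | Algorithms
Rosa    | Networks  
Victor  | Networks  
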